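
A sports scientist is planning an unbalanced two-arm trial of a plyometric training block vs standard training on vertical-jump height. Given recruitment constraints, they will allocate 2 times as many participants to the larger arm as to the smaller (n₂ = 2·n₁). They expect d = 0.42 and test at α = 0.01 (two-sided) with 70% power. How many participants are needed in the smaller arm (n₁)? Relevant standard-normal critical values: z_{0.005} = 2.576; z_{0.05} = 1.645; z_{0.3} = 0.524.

n₁ = 82

With allocation ratio k = n₂/n₁ = 2, Var(x̄₁−x̄₂) = σ²(1/n₁ + 1/(k·n₁)) = σ²·(k+1)/(k·n₁).
So n₁ = (1 + 1/k)·((z_{α/2} + z_β)/d)² = 1.500 × (3.100/0.42)².
n₁ = 1.500 × 54.48 = 81.7.
Round up: n₁ = 82, giving n₂ = 2 × 82 = 164.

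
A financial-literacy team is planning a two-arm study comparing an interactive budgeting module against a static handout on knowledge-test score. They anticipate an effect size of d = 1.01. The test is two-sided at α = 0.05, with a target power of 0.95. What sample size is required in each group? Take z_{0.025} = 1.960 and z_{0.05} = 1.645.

For two independent groups with equal n: n = 2·((z_{α/2} + z_β) / d)².
z_{α/2} + z_β = 1.960 + 1.645 = 3.605.
n = 2 × (3.605 / 1.01)² = 2 × 3.569² = 2 × 12.74 = 25.5.
Round up to the next whole participant.

n = 26 per group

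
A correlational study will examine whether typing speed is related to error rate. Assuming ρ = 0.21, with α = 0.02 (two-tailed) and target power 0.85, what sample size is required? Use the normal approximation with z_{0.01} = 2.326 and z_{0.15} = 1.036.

n = 252

Fisher's z: C = ½·ln((1+r)/(1−r)) = ½·ln(1.5316) = 0.2132.
n = ((z_{α/2} + z_β)/C)² + 3.
(2.326 + 1.036) / 0.2132 = 3.362 / 0.2132 = 15.769.
n = 15.769² + 3 = 248.67 + 3 = 251.7.
Round up.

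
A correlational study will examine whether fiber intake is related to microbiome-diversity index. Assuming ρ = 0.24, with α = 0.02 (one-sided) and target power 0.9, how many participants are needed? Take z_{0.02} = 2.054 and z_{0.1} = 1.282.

n = 189

Fisher's z: C = ½·ln((1+r)/(1−r)) = ½·ln(1.6316) = 0.2448.
n = ((z_{α} + z_β)/C)² + 3.
(2.054 + 1.282) / 0.2448 = 3.336 / 0.2448 = 13.627.
n = 13.627² + 3 = 185.71 + 3 = 188.7.
Round up.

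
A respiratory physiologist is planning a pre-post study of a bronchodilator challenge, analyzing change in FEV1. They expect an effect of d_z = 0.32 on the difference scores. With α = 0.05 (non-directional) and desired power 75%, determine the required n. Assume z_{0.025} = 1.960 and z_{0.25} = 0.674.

For a paired (one-sample on differences) test: n = ((z_{α/2} + z_β) / d)².
z_{α/2} + z_β = 1.960 + 0.674 = 2.634.
n = (2.634 / 0.32)² = 8.231² = 67.75.
Round up.

n = 68 pairs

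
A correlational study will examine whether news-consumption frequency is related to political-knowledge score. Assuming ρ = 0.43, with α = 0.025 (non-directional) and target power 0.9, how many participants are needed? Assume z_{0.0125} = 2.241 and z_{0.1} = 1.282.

n = 62

Fisher's z: C = ½·ln((1+r)/(1−r)) = ½·ln(2.5088) = 0.4599.
n = ((z_{α/2} + z_β)/C)² + 3.
(2.241 + 1.282) / 0.4599 = 3.523 / 0.4599 = 7.660.
n = 7.660² + 3 = 58.68 + 3 = 61.7.
Round up.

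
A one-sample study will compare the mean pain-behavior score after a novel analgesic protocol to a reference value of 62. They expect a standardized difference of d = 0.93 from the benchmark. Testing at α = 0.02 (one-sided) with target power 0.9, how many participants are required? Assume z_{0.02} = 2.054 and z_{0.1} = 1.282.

n = 13

For a one-sample test: n = ((z_{α} + z_β) / d)².
z_{α} + z_β = 2.054 + 1.282 = 3.336.
n = (3.336 / 0.93)² = 3.587² = 12.87.
Round up.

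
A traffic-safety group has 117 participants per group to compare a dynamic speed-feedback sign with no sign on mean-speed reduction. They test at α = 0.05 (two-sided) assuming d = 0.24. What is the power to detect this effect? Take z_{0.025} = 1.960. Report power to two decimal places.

For two equal groups, power = Φ(d·√(n/2) − z_{α/2}).
d·√(n/2) = 0.24 × √(117/2) = 0.24 × 7.649 = 1.836.
z_β = 1.836 − 1.960 = -0.124.
Power = Φ(-0.124) = 0.451.

power ≈ 0.45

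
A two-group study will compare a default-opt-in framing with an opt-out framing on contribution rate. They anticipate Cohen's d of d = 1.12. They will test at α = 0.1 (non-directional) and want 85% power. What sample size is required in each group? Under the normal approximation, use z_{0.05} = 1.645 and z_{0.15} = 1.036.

n = 12 per group

For two independent groups with equal n: n = 2·((z_{α/2} + z_β) / d)².
z_{α/2} + z_β = 1.645 + 1.036 = 2.681.
n = 2 × (2.681 / 1.12)² = 2 × 2.394² = 2 × 5.73 = 11.5.
Round up to the next whole participant.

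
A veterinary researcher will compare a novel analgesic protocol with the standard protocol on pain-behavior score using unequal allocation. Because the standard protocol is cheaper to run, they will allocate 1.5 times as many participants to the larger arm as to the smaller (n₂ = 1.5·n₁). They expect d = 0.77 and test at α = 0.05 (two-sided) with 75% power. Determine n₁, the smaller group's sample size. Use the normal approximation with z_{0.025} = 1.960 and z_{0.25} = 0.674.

n₁ = 20

With allocation ratio k = n₂/n₁ = 1.5, Var(x̄₁−x̄₂) = σ²(1/n₁ + 1/(k·n₁)) = σ²·(k+1)/(k·n₁).
So n₁ = (1 + 1/k)·((z_{α/2} + z_β)/d)² = 1.667 × (2.634/0.77)².
n₁ = 1.667 × 11.70 = 19.5.
Round up: n₁ = 20, giving n₂ = 1.5 × 20 = 30.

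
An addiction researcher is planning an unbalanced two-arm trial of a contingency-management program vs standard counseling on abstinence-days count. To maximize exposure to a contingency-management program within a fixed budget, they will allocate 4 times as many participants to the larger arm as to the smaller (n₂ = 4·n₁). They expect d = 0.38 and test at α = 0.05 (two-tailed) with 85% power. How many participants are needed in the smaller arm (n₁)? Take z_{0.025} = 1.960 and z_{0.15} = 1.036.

With allocation ratio k = n₂/n₁ = 4, Var(x̄₁−x̄₂) = σ²(1/n₁ + 1/(k·n₁)) = σ²·(k+1)/(k·n₁).
So n₁ = (1 + 1/k)·((z_{α/2} + z_β)/d)² = 1.250 × (2.996/0.38)².
n₁ = 1.250 × 62.16 = 77.7.
Round up: n₁ = 78, giving n₂ = 4 × 78 = 312.

n₁ = 78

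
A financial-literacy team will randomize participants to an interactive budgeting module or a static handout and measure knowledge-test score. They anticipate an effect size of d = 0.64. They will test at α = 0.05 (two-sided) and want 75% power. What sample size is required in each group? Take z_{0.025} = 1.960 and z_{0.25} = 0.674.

n = 34 per group

For two independent groups with equal n: n = 2·((z_{α/2} + z_β) / d)².
z_{α/2} + z_β = 1.960 + 0.674 = 2.634.
n = 2 × (2.634 / 0.64)² = 2 × 4.116² = 2 × 16.94 = 33.9.
Round up to the next whole participant.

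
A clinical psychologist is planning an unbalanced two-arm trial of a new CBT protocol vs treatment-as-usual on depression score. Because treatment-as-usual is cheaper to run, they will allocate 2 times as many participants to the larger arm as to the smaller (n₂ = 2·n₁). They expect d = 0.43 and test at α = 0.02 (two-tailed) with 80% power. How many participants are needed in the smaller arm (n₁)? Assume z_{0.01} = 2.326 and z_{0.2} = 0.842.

n₁ = 82

With allocation ratio k = n₂/n₁ = 2, Var(x̄₁−x̄₂) = σ²(1/n₁ + 1/(k·n₁)) = σ²·(k+1)/(k·n₁).
So n₁ = (1 + 1/k)·((z_{α/2} + z_β)/d)² = 1.500 × (3.168/0.43)².
n₁ = 1.500 × 54.28 = 81.4.
Round up: n₁ = 82, giving n₂ = 2 × 82 = 164.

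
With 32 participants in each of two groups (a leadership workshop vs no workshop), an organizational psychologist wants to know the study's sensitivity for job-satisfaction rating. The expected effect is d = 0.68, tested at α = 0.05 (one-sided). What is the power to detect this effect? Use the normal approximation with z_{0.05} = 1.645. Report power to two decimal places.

power ≈ 0.86

For two equal groups, power = Φ(d·√(n/2) − z_{α}).
d·√(n/2) = 0.68 × √(32/2) = 0.68 × 4.000 = 2.720.
z_β = 2.720 − 1.645 = 1.075.
Power = Φ(1.075) = 0.859.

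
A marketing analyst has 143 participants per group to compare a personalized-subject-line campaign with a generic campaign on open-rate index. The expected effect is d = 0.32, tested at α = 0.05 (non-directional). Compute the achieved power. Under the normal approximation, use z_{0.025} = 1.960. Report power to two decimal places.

For two equal groups, power = Φ(d·√(n/2) − z_{α/2}).
d·√(n/2) = 0.32 × √(143/2) = 0.32 × 8.456 = 2.706.
z_β = 2.706 − 1.960 = 0.746.
Power = Φ(0.746) = 0.772.

power ≈ 0.77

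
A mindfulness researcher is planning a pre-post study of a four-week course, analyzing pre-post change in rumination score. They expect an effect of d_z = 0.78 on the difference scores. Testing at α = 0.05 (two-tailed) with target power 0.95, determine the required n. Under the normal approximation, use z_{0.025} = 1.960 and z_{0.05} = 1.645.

n = 22 pairs

For a paired (one-sample on differences) test: n = ((z_{α/2} + z_β) / d)².
z_{α/2} + z_β = 1.960 + 1.645 = 3.605.
n = (3.605 / 0.78)² = 4.622² = 21.36.
Round up.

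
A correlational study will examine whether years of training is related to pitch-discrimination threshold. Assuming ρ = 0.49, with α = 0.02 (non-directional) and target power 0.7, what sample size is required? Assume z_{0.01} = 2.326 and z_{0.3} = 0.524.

Fisher's z: C = ½·ln((1+r)/(1−r)) = ½·ln(2.9216) = 0.5361.
n = ((z_{α/2} + z_β)/C)² + 3.
(2.326 + 0.524) / 0.5361 = 2.850 / 0.5361 = 5.316.
n = 5.316² + 3 = 28.26 + 3 = 31.3.
Round up.

n = 32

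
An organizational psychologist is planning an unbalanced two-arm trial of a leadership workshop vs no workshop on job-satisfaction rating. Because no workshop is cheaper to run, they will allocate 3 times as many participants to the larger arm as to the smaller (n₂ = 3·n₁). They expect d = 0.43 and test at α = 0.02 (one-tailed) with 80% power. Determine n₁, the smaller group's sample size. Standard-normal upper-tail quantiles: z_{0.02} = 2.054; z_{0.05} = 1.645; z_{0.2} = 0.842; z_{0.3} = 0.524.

With allocation ratio k = n₂/n₁ = 3, Var(x̄₁−x̄₂) = σ²(1/n₁ + 1/(k·n₁)) = σ²·(k+1)/(k·n₁).
So n₁ = (1 + 1/k)·((z_{α} + z_β)/d)² = 1.333 × (2.896/0.43)².
n₁ = 1.333 × 45.36 = 60.5.
Round up: n₁ = 61, giving n₂ = 3 × 61 = 183.

n₁ = 61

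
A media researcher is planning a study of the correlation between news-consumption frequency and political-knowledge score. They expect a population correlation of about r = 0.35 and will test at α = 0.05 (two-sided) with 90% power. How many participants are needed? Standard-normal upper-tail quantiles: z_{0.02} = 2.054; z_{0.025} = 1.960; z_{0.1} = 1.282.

n = 82

Fisher's z: C = ½·ln((1+r)/(1−r)) = ½·ln(2.0769) = 0.3654.
n = ((z_{α/2} + z_β)/C)² + 3.
(1.960 + 1.282) / 0.3654 = 3.242 / 0.3654 = 8.872.
n = 8.872² + 3 = 78.72 + 3 = 81.7.
Round up.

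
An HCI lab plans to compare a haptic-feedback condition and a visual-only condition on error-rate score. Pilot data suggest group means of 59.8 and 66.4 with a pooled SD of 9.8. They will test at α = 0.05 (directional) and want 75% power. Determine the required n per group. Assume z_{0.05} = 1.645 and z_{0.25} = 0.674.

Cohen's d = |M₁ − M₂| / SD_pooled = |59.8 − 66.4| / 9.8 = 6.6 / 9.8 = 0.673.
For two independent groups with equal n: n = 2·((z_{α} + z_β) / d)².
z_{α} + z_β = 1.645 + 0.674 = 2.319.
n = 2 × (2.319 / 0.673)² = 2 × 3.446² = 2 × 11.87 = 23.7.
Round up to the next whole participant.

n = 24 per group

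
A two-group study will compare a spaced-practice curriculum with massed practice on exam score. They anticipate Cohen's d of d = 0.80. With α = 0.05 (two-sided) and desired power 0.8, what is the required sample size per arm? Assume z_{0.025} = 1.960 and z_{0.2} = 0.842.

n = 25 per group

For two independent groups with equal n: n = 2·((z_{α/2} + z_β) / d)².
z_{α/2} + z_β = 1.960 + 0.842 = 2.802.
n = 2 × (2.802 / 0.80)² = 2 × 3.502² = 2 × 12.27 = 24.5.
Round up to the next whole participant.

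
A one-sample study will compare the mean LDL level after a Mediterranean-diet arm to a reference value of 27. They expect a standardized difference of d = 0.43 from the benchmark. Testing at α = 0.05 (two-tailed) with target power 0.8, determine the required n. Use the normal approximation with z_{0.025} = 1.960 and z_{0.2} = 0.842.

For a one-sample test: n = ((z_{α/2} + z_β) / d)².
z_{α/2} + z_β = 1.960 + 0.842 = 2.802.
n = (2.802 / 0.43)² = 6.516² = 42.46.
Round up.

n = 43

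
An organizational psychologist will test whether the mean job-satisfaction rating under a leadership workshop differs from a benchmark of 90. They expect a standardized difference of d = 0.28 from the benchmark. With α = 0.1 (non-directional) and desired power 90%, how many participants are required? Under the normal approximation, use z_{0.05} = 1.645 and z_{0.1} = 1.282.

n = 110

For a one-sample test: n = ((z_{α/2} + z_β) / d)².
z_{α/2} + z_β = 1.645 + 1.282 = 2.927.
n = (2.927 / 0.28)² = 10.454² = 109.28.
Round up.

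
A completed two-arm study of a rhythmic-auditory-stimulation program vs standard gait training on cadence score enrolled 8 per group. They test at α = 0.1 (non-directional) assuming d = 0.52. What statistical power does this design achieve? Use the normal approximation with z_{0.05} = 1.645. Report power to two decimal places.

For two equal groups, power = Φ(d·√(n/2) − z_{α/2}).
d·√(n/2) = 0.52 × √(8/2) = 0.52 × 2.000 = 1.040.
z_β = 1.040 − 1.645 = -0.605.
Power = Φ(-0.605) = 0.273.

power ≈ 0.27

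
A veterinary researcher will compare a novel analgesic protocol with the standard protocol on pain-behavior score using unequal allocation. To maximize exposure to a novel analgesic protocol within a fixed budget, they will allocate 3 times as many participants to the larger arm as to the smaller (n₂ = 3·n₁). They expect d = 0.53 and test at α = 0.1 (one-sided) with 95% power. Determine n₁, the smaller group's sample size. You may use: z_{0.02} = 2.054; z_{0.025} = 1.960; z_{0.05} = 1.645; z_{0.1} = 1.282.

With allocation ratio k = n₂/n₁ = 3, Var(x̄₁−x̄₂) = σ²(1/n₁ + 1/(k·n₁)) = σ²·(k+1)/(k·n₁).
So n₁ = (1 + 1/k)·((z_{α} + z_β)/d)² = 1.333 × (2.927/0.53)².
n₁ = 1.333 × 30.50 = 40.7.
Round up: n₁ = 41, giving n₂ = 3 × 41 = 123.

n₁ = 41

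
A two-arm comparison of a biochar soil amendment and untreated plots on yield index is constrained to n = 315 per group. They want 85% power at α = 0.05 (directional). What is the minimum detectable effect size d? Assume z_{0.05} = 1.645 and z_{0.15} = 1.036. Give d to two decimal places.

d_min ≈ 0.21

For two independent groups of n = 315 each: d_min = (z_{α} + z_β)·√(2/n).
z-sum = 1.645 + 1.036 = 2.681.
d_min = 2.681 × √(2/315) = 2.681 × 0.0797 = 0.214.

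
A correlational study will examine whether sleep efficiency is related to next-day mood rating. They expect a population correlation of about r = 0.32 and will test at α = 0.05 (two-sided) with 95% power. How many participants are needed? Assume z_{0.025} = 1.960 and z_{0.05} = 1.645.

n = 122

Fisher's z: C = ½·ln((1+r)/(1−r)) = ½·ln(1.9412) = 0.3316.
n = ((z_{α/2} + z_β)/C)² + 3.
(1.960 + 1.645) / 0.3316 = 3.605 / 0.3316 = 10.872.
n = 10.872² + 3 = 118.19 + 3 = 121.2.
Round up.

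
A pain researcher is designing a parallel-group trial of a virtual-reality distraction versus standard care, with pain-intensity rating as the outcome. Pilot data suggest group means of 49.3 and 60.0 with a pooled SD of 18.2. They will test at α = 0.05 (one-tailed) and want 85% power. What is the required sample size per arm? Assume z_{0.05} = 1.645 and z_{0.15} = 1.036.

n = 42 per group

Cohen's d = |M₁ − M₂| / SD_pooled = |49.3 − 60.0| / 18.2 = 10.7 / 18.2 = 0.588.
For two independent groups with equal n: n = 2·((z_{α} + z_β) / d)².
z_{α} + z_β = 1.645 + 1.036 = 2.681.
n = 2 × (2.681 / 0.588)² = 2 × 4.560² = 2 × 20.79 = 41.6.
Round up to the next whole participant.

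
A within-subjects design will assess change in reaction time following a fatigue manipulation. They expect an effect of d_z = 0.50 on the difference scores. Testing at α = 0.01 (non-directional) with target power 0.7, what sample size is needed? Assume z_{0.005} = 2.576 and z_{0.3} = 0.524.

For a paired (one-sample on differences) test: n = ((z_{α/2} + z_β) / d)².
z_{α/2} + z_β = 2.576 + 0.524 = 3.100.
n = (3.100 / 0.50)² = 6.200² = 38.44.
Round up.

n = 39 pairs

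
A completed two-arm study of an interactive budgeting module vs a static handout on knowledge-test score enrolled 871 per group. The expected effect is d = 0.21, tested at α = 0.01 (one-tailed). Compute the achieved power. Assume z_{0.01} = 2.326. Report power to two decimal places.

For two equal groups, power = Φ(d·√(n/2) − z_{α}).
d·√(n/2) = 0.21 × √(871/2) = 0.21 × 20.869 = 4.382.
z_β = 4.382 − 2.326 = 2.056.
Power = Φ(2.056) = 0.980.

power ≈ 0.98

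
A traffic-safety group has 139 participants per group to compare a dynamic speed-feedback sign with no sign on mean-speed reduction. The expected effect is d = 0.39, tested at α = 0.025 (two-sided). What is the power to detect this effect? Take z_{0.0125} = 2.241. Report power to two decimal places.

power ≈ 0.84

For two equal groups, power = Φ(d·√(n/2) − z_{α/2}).
d·√(n/2) = 0.39 × √(139/2) = 0.39 × 8.337 = 3.251.
z_β = 3.251 − 2.241 = 1.010.
Power = Φ(1.010) = 0.844.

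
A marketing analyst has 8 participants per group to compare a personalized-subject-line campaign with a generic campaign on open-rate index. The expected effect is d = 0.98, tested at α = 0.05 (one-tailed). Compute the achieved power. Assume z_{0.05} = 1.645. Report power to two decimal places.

For two equal groups, power = Φ(d·√(n/2) − z_{α}).
d·√(n/2) = 0.98 × √(8/2) = 0.98 × 2.000 = 1.960.
z_β = 1.960 − 1.645 = 0.315.
Power = Φ(0.315) = 0.624.

power ≈ 0.62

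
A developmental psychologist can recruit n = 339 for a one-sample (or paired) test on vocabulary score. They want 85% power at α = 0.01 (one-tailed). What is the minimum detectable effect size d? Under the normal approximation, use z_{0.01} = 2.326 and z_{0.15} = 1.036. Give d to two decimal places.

d_min ≈ 0.18

For a single sample (or paired design) of n = 339: d_min = (z_{α} + z_β)/√n.
z-sum = 2.326 + 1.036 = 3.362.
d_min = 3.362 / √339 = 3.362 / 18.412 = 0.183.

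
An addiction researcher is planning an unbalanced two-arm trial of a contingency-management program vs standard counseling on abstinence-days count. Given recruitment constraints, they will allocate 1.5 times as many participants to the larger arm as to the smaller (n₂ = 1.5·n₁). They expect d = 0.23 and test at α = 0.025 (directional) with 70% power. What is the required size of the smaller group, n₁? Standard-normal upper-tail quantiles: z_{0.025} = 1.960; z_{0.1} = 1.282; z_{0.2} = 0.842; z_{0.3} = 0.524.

With allocation ratio k = n₂/n₁ = 1.5, Var(x̄₁−x̄₂) = σ²(1/n₁ + 1/(k·n₁)) = σ²·(k+1)/(k·n₁).
So n₁ = (1 + 1/k)·((z_{α} + z_β)/d)² = 1.667 × (2.484/0.23)².
n₁ = 1.667 × 116.64 = 194.4.
Round up: n₁ = 195, giving n₂ = ⌈1.5 × 195⌉ = ⌈292.5⌉ = 293.

n₁ = 195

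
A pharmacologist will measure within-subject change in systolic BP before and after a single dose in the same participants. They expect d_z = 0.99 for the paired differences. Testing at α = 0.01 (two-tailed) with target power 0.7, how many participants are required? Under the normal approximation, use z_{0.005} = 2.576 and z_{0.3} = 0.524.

n = 10 pairs

For a paired (one-sample on differences) test: n = ((z_{α/2} + z_β) / d)².
z_{α/2} + z_β = 2.576 + 0.524 = 3.100.
n = (3.100 / 0.99)² = 3.131² = 9.81.
Round up.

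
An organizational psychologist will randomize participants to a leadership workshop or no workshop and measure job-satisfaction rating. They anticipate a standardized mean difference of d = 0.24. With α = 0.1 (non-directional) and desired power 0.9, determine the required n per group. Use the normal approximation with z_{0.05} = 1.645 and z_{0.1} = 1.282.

n = 298 per group

For two independent groups with equal n: n = 2·((z_{α/2} + z_β) / d)².
z_{α/2} + z_β = 1.645 + 1.282 = 2.927.
n = 2 × (2.927 / 0.24)² = 2 × 12.196² = 2 × 148.74 = 297.5.
Round up to the next whole participant.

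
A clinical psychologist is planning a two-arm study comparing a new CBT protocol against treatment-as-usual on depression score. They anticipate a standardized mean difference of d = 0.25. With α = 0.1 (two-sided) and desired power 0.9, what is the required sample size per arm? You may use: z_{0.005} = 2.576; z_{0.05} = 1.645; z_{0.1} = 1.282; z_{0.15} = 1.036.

n = 275 per group

For two independent groups with equal n: n = 2·((z_{α/2} + z_β) / d)².
z_{α/2} + z_β = 1.645 + 1.282 = 2.927.
n = 2 × (2.927 / 0.25)² = 2 × 11.708² = 2 × 137.08 = 274.2.
Round up to the next whole participant.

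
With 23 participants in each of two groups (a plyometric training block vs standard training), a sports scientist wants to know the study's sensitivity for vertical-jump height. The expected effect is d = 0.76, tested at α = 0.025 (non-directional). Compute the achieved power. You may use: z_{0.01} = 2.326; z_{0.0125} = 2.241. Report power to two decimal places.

For two equal groups, power = Φ(d·√(n/2) − z_{α/2}).
d·√(n/2) = 0.76 × √(23/2) = 0.76 × 3.391 = 2.577.
z_β = 2.577 − 2.241 = 0.336.
Power = Φ(0.336) = 0.632.

power ≈ 0.63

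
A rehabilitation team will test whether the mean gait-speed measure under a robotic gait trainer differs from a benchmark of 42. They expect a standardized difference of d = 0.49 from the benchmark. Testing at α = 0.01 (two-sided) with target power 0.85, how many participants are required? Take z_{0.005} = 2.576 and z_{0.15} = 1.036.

For a one-sample test: n = ((z_{α/2} + z_β) / d)².
z_{α/2} + z_β = 2.576 + 1.036 = 3.612.
n = (3.612 / 0.49)² = 7.371² = 54.34.
Round up.

n = 55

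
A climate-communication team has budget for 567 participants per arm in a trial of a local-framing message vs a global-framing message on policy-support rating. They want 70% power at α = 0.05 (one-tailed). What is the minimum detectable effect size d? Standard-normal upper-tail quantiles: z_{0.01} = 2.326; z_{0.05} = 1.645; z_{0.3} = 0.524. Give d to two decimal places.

For two independent groups of n = 567 each: d_min = (z_{α} + z_β)·√(2/n).
z-sum = 1.645 + 0.524 = 2.169.
d_min = 2.169 × √(2/567) = 2.169 × 0.0594 = 0.129.

d_min ≈ 0.13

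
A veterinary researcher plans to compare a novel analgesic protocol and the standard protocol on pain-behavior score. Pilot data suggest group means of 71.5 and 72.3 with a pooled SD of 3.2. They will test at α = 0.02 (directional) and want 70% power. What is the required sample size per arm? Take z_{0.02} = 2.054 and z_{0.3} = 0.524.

n = 213 per group

Cohen's d = |M₁ − M₂| / SD_pooled = |71.5 − 72.3| / 3.2 = 0.8 / 3.2 = 0.250.
For two independent groups with equal n: n = 2·((z_{α} + z_β) / d)².
z_{α} + z_β = 2.054 + 0.524 = 2.578.
n = 2 × (2.578 / 0.250)² = 2 × 10.312² = 2 × 106.34 = 212.7.
Round up to the next whole participant.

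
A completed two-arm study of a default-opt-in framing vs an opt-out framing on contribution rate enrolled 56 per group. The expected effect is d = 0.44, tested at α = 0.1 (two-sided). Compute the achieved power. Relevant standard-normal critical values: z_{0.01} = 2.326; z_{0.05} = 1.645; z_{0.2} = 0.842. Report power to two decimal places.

For two equal groups, power = Φ(d·√(n/2) − z_{α/2}).
d·√(n/2) = 0.44 × √(56/2) = 0.44 × 5.292 = 2.328.
z_β = 2.328 − 1.645 = 0.683.
Power = Φ(0.683) = 0.753.

power ≈ 0.75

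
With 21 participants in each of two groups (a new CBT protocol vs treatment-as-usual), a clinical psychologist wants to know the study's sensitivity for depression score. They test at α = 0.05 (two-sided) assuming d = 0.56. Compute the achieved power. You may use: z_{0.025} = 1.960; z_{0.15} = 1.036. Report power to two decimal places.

power ≈ 0.44

For two equal groups, power = Φ(d·√(n/2) − z_{α/2}).
d·√(n/2) = 0.56 × √(21/2) = 0.56 × 3.240 = 1.815.
z_β = 1.815 − 1.960 = -0.145.
Power = Φ(-0.145) = 0.442.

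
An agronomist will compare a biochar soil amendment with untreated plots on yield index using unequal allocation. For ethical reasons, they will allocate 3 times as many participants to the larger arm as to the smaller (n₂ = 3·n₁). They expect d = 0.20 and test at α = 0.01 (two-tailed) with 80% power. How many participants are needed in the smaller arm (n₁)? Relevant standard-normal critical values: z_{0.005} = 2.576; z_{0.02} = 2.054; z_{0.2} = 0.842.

With allocation ratio k = n₂/n₁ = 3, Var(x̄₁−x̄₂) = σ²(1/n₁ + 1/(k·n₁)) = σ²·(k+1)/(k·n₁).
So n₁ = (1 + 1/k)·((z_{α/2} + z_β)/d)² = 1.333 × (3.418/0.20)².
n₁ = 1.333 × 292.07 = 389.4.
Round up: n₁ = 390, giving n₂ = 3 × 390 = 1170.

n₁ = 390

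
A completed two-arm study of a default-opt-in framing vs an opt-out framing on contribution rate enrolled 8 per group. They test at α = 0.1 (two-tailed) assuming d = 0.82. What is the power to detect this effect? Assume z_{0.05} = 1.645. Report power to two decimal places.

For two equal groups, power = Φ(d·√(n/2) − z_{α/2}).
d·√(n/2) = 0.82 × √(8/2) = 0.82 × 2.000 = 1.640.
z_β = 1.640 − 1.645 = -0.005.
Power = Φ(-0.005) = 0.498.

power ≈ 0.50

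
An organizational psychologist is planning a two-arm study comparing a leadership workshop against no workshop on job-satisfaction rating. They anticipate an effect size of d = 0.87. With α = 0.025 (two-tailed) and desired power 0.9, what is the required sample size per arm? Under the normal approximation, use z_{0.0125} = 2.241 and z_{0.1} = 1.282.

For two independent groups with equal n: n = 2·((z_{α/2} + z_β) / d)².
z_{α/2} + z_β = 2.241 + 1.282 = 3.523.
n = 2 × (3.523 / 0.87)² = 2 × 4.049² = 2 × 16.40 = 32.8.
Round up to the next whole participant.

n = 33 per group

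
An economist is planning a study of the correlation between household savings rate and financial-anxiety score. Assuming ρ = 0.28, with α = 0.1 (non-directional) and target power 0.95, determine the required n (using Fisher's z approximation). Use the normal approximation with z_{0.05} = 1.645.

n = 134

Fisher's z: C = ½·ln((1+r)/(1−r)) = ½·ln(1.7778) = 0.2877.
n = ((z_{α/2} + z_β)/C)² + 3.
(1.645 + 1.645) / 0.2877 = 3.290 / 0.2877 = 11.436.
n = 11.436² + 3 = 130.77 + 3 = 133.8.
Round up.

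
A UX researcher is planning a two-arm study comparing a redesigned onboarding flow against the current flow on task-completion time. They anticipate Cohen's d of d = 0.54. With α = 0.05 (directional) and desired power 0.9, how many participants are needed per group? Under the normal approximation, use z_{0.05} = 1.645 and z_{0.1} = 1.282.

n = 59 per group

For two independent groups with equal n: n = 2·((z_{α} + z_β) / d)².
z_{α} + z_β = 1.645 + 1.282 = 2.927.
n = 2 × (2.927 / 0.54)² = 2 × 5.420² = 2 × 29.38 = 58.8.
Round up to the next whole participant.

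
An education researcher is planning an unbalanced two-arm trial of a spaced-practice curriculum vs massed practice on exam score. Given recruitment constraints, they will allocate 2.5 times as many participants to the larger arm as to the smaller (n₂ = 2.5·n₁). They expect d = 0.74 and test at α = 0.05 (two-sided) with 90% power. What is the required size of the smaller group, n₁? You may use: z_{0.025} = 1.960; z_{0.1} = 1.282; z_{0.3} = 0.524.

n₁ = 27

With allocation ratio k = n₂/n₁ = 2.5, Var(x̄₁−x̄₂) = σ²(1/n₁ + 1/(k·n₁)) = σ²·(k+1)/(k·n₁).
So n₁ = (1 + 1/k)·((z_{α/2} + z_β)/d)² = 1.400 × (3.242/0.74)².
n₁ = 1.400 × 19.19 = 26.9.
Round up: n₁ = 27, giving n₂ = ⌈2.5 × 27⌉ = ⌈67.5⌉ = 68.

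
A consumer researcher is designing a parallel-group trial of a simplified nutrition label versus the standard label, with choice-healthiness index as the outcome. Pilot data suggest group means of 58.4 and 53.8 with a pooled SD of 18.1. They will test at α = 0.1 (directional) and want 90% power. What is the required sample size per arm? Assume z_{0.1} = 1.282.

n = 204 per group

Cohen's d = |M₁ − M₂| / SD_pooled = |58.4 − 53.8| / 18.1 = 4.6 / 18.1 = 0.254.
For two independent groups with equal n: n = 2·((z_{α} + z_β) / d)².
z_{α} + z_β = 1.282 + 1.282 = 2.564.
n = 2 × (2.564 / 0.254)² = 2 × 10.094² = 2 × 101.90 = 203.8.
Round up to the next whole participant.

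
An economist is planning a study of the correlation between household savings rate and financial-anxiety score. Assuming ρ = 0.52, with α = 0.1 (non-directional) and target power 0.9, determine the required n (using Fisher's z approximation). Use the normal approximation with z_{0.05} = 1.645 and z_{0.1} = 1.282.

n = 29

Fisher's z: C = ½·ln((1+r)/(1−r)) = ½·ln(3.1667) = 0.5763.
n = ((z_{α/2} + z_β)/C)² + 3.
(1.645 + 1.282) / 0.5763 = 2.927 / 0.5763 = 5.079.
n = 5.079² + 3 = 25.80 + 3 = 28.8.
Round up.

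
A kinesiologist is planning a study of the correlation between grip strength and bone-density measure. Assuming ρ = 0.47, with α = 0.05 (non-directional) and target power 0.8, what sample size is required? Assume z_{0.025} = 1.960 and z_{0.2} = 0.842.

Fisher's z: C = ½·ln((1+r)/(1−r)) = ½·ln(2.7736) = 0.5101.
n = ((z_{α/2} + z_β)/C)² + 3.
(1.960 + 0.842) / 0.5101 = 2.802 / 0.5101 = 5.493.
n = 5.493² + 3 = 30.17 + 3 = 33.2.
Round up.

n = 34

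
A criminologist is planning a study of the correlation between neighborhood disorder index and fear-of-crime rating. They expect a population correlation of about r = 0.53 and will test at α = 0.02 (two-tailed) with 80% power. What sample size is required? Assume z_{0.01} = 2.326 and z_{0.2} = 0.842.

n = 32

Fisher's z: C = ½·ln((1+r)/(1−r)) = ½·ln(3.2553) = 0.5901.
n = ((z_{α/2} + z_β)/C)² + 3.
(2.326 + 0.842) / 0.5901 = 3.168 / 0.5901 = 5.369.
n = 5.369² + 3 = 28.82 + 3 = 31.8.
Round up.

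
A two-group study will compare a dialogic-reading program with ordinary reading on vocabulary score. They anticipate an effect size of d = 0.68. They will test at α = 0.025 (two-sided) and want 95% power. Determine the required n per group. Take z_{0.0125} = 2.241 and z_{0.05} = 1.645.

For two independent groups with equal n: n = 2·((z_{α/2} + z_β) / d)².
z_{α/2} + z_β = 2.241 + 1.645 = 3.886.
n = 2 × (3.886 / 0.68)² = 2 × 5.715² = 2 × 32.66 = 65.3.
Round up to the next whole participant.

n = 66 per group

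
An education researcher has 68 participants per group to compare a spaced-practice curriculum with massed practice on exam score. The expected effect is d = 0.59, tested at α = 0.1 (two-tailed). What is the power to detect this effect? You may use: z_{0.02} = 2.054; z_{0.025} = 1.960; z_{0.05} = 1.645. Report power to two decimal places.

For two equal groups, power = Φ(d·√(n/2) − z_{α/2}).
d·√(n/2) = 0.59 × √(68/2) = 0.59 × 5.831 = 3.440.
z_β = 3.440 − 1.645 = 1.795.
Power = Φ(1.795) = 0.964.

power ≈ 0.96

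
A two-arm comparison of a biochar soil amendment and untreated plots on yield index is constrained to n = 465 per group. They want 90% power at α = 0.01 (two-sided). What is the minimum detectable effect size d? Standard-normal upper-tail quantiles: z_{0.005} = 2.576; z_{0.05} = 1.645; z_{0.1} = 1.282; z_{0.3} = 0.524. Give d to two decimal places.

d_min ≈ 0.25

For two independent groups of n = 465 each: d_min = (z_{α/2} + z_β)·√(2/n).
z-sum = 2.576 + 1.282 = 3.858.
d_min = 3.858 × √(2/465) = 3.858 × 0.0656 = 0.253.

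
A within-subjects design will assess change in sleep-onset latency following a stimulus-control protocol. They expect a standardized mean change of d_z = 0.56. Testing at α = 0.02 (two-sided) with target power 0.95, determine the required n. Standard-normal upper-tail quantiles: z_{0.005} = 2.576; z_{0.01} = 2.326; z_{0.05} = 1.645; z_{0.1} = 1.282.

For a paired (one-sample on differences) test: n = ((z_{α/2} + z_β) / d)².
z_{α/2} + z_β = 2.326 + 1.645 = 3.971.
n = (3.971 / 0.56)² = 7.091² = 50.28.
Round up.

n = 51 pairs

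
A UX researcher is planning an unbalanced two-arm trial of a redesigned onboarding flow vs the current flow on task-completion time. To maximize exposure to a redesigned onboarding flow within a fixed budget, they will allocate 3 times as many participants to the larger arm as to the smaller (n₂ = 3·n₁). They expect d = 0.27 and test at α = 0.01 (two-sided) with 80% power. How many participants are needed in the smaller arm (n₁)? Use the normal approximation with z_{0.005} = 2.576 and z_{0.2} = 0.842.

n₁ = 214

With allocation ratio k = n₂/n₁ = 3, Var(x̄₁−x̄₂) = σ²(1/n₁ + 1/(k·n₁)) = σ²·(k+1)/(k·n₁).
So n₁ = (1 + 1/k)·((z_{α/2} + z_β)/d)² = 1.333 × (3.418/0.27)².
n₁ = 1.333 × 160.26 = 213.7.
Round up: n₁ = 214, giving n₂ = 3 × 214 = 642.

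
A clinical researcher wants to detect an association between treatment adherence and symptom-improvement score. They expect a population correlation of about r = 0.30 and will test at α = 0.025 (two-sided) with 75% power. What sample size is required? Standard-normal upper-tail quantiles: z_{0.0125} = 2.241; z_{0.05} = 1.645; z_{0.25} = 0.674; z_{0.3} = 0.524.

n = 92

Fisher's z: C = ½·ln((1+r)/(1−r)) = ½·ln(1.8571) = 0.3095.
n = ((z_{α/2} + z_β)/C)² + 3.
(2.241 + 0.674) / 0.3095 = 2.915 / 0.3095 = 9.418.
n = 9.418² + 3 = 88.71 + 3 = 91.7.
Round up.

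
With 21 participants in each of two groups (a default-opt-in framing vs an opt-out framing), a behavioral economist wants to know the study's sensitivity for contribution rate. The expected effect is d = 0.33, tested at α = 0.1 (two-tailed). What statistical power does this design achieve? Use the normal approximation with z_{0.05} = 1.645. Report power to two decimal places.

For two equal groups, power = Φ(d·√(n/2) − z_{α/2}).
d·√(n/2) = 0.33 × √(21/2) = 0.33 × 3.240 = 1.069.
z_β = 1.069 − 1.645 = -0.576.
Power = Φ(-0.576) = 0.282.

power ≈ 0.28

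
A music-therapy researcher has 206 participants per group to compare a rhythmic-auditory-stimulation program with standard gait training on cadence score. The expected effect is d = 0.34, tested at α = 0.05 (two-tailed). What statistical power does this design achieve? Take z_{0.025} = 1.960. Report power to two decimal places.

For two equal groups, power = Φ(d·√(n/2) − z_{α/2}).
d·√(n/2) = 0.34 × √(206/2) = 0.34 × 10.149 = 3.451.
z_β = 3.451 − 1.960 = 1.491.
Power = Φ(1.491) = 0.932.

power ≈ 0.93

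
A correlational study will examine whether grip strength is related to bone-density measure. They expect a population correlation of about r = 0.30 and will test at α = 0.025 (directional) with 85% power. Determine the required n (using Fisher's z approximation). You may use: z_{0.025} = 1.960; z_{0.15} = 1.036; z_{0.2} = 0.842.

Fisher's z: C = ½·ln((1+r)/(1−r)) = ½·ln(1.8571) = 0.3095.
n = ((z_{α} + z_β)/C)² + 3.
(1.960 + 1.036) / 0.3095 = 2.996 / 0.3095 = 9.680.
n = 9.680² + 3 = 93.70 + 3 = 96.7.
Round up.

n = 97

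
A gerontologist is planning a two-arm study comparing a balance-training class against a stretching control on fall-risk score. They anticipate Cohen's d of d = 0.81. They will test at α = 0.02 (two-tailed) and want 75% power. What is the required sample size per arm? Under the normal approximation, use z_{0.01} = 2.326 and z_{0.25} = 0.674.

For two independent groups with equal n: n = 2·((z_{α/2} + z_β) / d)².
z_{α/2} + z_β = 2.326 + 0.674 = 3.000.
n = 2 × (3.000 / 0.81)² = 2 × 3.704² = 2 × 13.72 = 27.4.
Round up to the next whole participant.

n = 28 per group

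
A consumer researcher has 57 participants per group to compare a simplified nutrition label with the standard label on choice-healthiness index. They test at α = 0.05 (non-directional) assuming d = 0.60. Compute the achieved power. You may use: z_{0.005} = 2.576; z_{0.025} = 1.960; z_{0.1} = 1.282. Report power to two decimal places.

power ≈ 0.89

For two equal groups, power = Φ(d·√(n/2) − z_{α/2}).
d·√(n/2) = 0.60 × √(57/2) = 0.60 × 5.339 = 3.203.
z_β = 3.203 − 1.960 = 1.243.
Power = Φ(1.243) = 0.893.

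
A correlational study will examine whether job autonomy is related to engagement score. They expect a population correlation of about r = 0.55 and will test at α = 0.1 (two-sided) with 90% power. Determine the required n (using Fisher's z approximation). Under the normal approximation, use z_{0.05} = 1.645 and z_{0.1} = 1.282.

Fisher's z: C = ½·ln((1+r)/(1−r)) = ½·ln(3.4444) = 0.6184.
n = ((z_{α/2} + z_β)/C)² + 3.
(1.645 + 1.282) / 0.6184 = 2.927 / 0.6184 = 4.733.
n = 4.733² + 3 = 22.40 + 3 = 25.4.
Round up.

n = 26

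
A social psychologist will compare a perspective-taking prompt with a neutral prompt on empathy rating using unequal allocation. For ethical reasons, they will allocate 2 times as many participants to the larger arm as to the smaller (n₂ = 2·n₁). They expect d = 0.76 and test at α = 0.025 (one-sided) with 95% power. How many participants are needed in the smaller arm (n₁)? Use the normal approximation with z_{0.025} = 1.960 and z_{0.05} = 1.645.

With allocation ratio k = n₂/n₁ = 2, Var(x̄₁−x̄₂) = σ²(1/n₁ + 1/(k·n₁)) = σ²·(k+1)/(k·n₁).
So n₁ = (1 + 1/k)·((z_{α} + z_β)/d)² = 1.500 × (3.605/0.76)².
n₁ = 1.500 × 22.50 = 33.8.
Round up: n₁ = 34, giving n₂ = 2 × 34 = 68.

n₁ = 34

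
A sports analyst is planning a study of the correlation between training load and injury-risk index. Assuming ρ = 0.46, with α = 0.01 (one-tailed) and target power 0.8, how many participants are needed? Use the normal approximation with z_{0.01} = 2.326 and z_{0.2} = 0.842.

Fisher's z: C = ½·ln((1+r)/(1−r)) = ½·ln(2.7037) = 0.4973.
n = ((z_{α} + z_β)/C)² + 3.
(2.326 + 0.842) / 0.4973 = 3.168 / 0.4973 = 6.370.
n = 6.370² + 3 = 40.58 + 3 = 43.6.
Round up.

n = 44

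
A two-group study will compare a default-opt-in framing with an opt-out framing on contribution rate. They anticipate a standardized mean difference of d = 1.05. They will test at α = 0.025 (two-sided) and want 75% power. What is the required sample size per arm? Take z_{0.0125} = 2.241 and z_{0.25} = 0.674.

n = 16 per group

For two independent groups with equal n: n = 2·((z_{α/2} + z_β) / d)².
z_{α/2} + z_β = 2.241 + 0.674 = 2.915.
n = 2 × (2.915 / 1.05)² = 2 × 2.776² = 2 × 7.71 = 15.4.
Round up to the next whole participant.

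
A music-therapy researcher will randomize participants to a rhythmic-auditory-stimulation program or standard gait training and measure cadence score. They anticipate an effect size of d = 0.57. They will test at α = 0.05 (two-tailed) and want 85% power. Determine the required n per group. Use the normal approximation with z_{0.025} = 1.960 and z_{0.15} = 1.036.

n = 56 per group

For two independent groups with equal n: n = 2·((z_{α/2} + z_β) / d)².
z_{α/2} + z_β = 1.960 + 1.036 = 2.996.
n = 2 × (2.996 / 0.57)² = 2 × 5.256² = 2 × 27.63 = 55.3.
Round up to the next whole participant.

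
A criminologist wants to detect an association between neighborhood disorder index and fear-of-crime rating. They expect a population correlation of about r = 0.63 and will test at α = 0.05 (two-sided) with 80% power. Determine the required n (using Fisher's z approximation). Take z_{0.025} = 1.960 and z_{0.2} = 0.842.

n = 18

Fisher's z: C = ½·ln((1+r)/(1−r)) = ½·ln(4.4054) = 0.7414.
n = ((z_{α/2} + z_β)/C)² + 3.
(1.960 + 0.842) / 0.7414 = 2.802 / 0.7414 = 3.779.
n = 3.779² + 3 = 14.28 + 3 = 17.3.
Round up.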